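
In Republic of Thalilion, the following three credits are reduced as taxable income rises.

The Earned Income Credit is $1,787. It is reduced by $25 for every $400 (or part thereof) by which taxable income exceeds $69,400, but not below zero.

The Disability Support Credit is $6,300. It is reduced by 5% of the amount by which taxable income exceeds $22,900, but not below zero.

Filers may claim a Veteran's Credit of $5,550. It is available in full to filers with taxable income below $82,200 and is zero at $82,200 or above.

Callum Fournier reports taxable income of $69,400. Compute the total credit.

$11,312

Earned Income Credit: $69,400 is at or below the $69,400 threshold, so the full $1,787 applies.
Disability Support Credit: 5% of the $46,500 excess over $22,900 is $2,325; credit = $6,300 − $2,325 = $3,975.
Veteran's Credit: $69,400 is below the $82,200 cutoff, so the full $5,550 applies.
Total: $1,787 + $3,975 + $5,550 = $11,312.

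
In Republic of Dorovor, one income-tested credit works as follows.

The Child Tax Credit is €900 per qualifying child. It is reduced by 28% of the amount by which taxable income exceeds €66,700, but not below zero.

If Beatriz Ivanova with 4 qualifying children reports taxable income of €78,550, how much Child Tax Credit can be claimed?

€282

Child Tax Credit: base = 4 × €900 = €3,600. 28% of the €11,850 excess over €66,700 is €3,318; credit = €3,600 − €3,318 = €282.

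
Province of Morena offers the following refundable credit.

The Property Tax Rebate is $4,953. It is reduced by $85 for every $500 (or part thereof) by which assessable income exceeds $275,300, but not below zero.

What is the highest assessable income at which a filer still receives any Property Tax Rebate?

After 58 increments the reduction is 58 × $85 = $4,930, leaving $23; one more increment wipes it out. Increment 58 ends at excess 58 × $500 = $29,000, so the highest qualifying income is $275,300 + $29,000 = $304,300.

$304,300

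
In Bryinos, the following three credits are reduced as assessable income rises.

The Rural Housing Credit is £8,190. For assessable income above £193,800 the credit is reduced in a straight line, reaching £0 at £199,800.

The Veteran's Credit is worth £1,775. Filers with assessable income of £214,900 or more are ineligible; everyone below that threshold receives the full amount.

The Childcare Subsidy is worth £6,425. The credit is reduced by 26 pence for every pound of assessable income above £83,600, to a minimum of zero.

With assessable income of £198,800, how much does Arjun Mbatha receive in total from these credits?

Rural Housing Credit: £198,800 is £5,000 into a £6,000 phase-out range, leaving 1,000/6,000 of the credit: £8,190 × 1,000/6,000 = £1,365.
Veteran's Credit: £198,800 is below the £214,900 cutoff, so the full £1,775 applies.
Childcare Subsidy: 26% of the £115,200 excess over £83,600 is £29,952 ≥ base, so the credit is £0.
Total: £1,365 + £1,775 + £0 = £3,140.

£3,140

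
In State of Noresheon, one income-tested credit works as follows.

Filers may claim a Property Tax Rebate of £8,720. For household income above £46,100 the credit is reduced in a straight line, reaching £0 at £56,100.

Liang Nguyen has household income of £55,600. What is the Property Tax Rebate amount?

£436

Property Tax Rebate: £55,600 is £9,500 into a £10,000 phase-out range, leaving 500/10,000 of the credit: £8,720 × 500/10,000 = £436.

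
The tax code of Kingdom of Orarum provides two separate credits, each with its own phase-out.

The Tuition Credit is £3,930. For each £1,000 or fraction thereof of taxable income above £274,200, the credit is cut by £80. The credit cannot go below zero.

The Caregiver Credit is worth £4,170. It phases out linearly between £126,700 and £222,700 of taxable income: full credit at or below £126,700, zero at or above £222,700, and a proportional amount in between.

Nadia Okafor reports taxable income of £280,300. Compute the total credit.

Tuition Credit: income exceeds £274,200 by £6,100, which is 7 full-or-partial £1,000 increments; reduction = 7 × £80 = £560, leaving £3,370.
Caregiver Credit: £280,300 is at or above £222,700, so the credit is £0.
Total: £3,370 + £0 = £3,370.

£3,370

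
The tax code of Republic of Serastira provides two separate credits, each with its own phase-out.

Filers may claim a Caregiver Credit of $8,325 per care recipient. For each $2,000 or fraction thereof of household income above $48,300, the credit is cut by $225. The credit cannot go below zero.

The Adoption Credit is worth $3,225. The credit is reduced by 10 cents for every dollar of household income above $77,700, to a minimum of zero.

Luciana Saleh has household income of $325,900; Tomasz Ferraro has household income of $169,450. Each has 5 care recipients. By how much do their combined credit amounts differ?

Luciana ($325,900): Caregiver Credit: base = 5 × $8,325 = $41,625. income exceeds $48,300 by $277,600, which is 139 full-or-partial $2,000 increments; reduction = 139 × $225 = $31,275, leaving $10,350. Adoption Credit: 10% of the $248,200 excess over $77,700 is $24,820 ≥ base, so the credit is $0. total $10,350 + $0 = $10,350
Tomasz ($169,450): Caregiver Credit: base = 5 × $8,325 = $41,625. income exceeds $48,300 by $121,150, which is 61 full-or-partial $2,000 increments; reduction = 61 × $225 = $13,725, leaving $27,900. Adoption Credit: 10% of the $91,750 excess over $77,700 is $9,175 ≥ base, so the credit is $0. total $27,900 + $0 = $27,900
Difference: |$10,350 − $27,900| = $17,550.

$17,550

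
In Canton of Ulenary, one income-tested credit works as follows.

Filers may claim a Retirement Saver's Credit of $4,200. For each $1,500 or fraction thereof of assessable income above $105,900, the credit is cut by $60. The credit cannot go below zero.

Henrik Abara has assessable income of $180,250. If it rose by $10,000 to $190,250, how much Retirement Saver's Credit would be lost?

$420

At $180,250 — income exceeds $105,900 by $74,350, which is 50 full-or-partial $1,500 increments; reduction = 50 × $60 = $3,000, leaving $1,200.
At $190,250 — income exceeds $105,900 by $84,350, which is 57 full-or-partial $1,500 increments; reduction = 57 × $60 = $3,420, leaving $780.
Lost: $1,200 − $780 = $420.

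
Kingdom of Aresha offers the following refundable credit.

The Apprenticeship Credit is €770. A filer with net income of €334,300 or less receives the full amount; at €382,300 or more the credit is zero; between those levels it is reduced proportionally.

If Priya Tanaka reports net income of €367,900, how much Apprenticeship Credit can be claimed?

€231

Apprenticeship Credit: €367,900 is €33,600 into a €48,000 phase-out range, leaving 14,400/48,000 of the credit: €770 × 14,400/48,000 = €231.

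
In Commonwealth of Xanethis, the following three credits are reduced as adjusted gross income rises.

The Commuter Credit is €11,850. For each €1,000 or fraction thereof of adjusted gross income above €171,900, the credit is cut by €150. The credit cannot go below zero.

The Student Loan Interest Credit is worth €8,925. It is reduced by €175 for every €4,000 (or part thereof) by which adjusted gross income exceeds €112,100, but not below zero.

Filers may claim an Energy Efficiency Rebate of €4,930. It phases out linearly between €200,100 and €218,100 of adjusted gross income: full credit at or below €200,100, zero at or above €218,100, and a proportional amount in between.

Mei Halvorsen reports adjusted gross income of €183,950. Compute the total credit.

€20,605

Commuter Credit: income exceeds €171,900 by €12,050, which is 13 full-or-partial €1,000 increments; reduction = 13 × €150 = €1,950, leaving €9,900.
Student Loan Interest Credit: income exceeds €112,100 by €71,850, which is 18 full-or-partial €4,000 increments; reduction = 18 × €175 = €3,150, leaving €5,775.
Energy Efficiency Rebate: €183,950 is at or below the €200,100 threshold, so the full €4,930 applies.
Total: €9,900 + €5,775 + €4,930 = €20,605.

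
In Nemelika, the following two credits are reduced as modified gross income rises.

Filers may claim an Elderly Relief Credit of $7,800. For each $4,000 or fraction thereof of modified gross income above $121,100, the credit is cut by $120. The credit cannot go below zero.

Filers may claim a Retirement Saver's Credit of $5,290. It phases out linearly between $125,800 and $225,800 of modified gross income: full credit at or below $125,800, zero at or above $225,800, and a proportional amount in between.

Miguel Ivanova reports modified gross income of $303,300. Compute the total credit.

$2,280

Elderly Relief Credit: income exceeds $121,100 by $182,200, which is 46 full-or-partial $4,000 increments; reduction = 46 × $120 = $5,520, leaving $2,280.
Retirement Saver's Credit: $303,300 is at or above $225,800, so the credit is $0.
Total: $2,280 + $0 = $2,280.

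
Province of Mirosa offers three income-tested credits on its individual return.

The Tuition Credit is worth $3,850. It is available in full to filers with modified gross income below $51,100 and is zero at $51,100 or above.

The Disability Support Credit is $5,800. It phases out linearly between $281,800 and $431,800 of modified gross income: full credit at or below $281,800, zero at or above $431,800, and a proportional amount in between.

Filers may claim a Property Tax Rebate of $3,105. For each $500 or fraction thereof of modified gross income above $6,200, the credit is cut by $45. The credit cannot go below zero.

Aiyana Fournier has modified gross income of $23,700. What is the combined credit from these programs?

Tuition Credit: $23,700 is below the $51,100 cutoff, so the full $3,850 applies.
Disability Support Credit: $23,700 is at or below the $281,800 threshold, so the full $5,800 applies.
Property Tax Rebate: income exceeds $6,200 by $17,500, which is 35 full-or-partial $500 increments; reduction = 35 × $45 = $1,575, leaving $1,530.
Total: $3,850 + $5,800 + $1,530 = $11,180.

$11,180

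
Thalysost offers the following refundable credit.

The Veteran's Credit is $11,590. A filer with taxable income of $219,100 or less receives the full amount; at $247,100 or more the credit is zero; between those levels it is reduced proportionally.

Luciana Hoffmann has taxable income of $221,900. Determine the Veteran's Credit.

$10,431

Veteran's Credit: $221,900 is $2,800 into a $28,000 phase-out range, leaving 25,200/28,000 of the credit: $11,590 × 25,200/28,000 = $10,431.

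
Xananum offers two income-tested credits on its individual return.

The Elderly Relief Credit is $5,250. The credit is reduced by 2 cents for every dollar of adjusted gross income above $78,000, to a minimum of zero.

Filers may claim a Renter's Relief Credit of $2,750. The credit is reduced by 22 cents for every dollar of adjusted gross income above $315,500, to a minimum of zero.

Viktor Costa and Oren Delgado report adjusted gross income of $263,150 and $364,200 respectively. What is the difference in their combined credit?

$4,297

Viktor ($263,150): Elderly Relief Credit: 2% of the $185,150 excess over $78,000 is $3,703; credit = $5,250 − $3,703 = $1,547. Renter's Relief Credit: $263,150 is at or below the $315,500 threshold, so the full $2,750 applies. total $1,547 + $2,750 = $4,297
Oren ($364,200): Elderly Relief Credit: 2% of the $286,200 excess over $78,000 is $5,724 ≥ base, so the credit is $0. Renter's Relief Credit: 22% of the $48,700 excess over $315,500 is $10,714 ≥ base, so the credit is $0. total $0 + $0 = $0
Difference: |$4,297 − $0| = $4,297.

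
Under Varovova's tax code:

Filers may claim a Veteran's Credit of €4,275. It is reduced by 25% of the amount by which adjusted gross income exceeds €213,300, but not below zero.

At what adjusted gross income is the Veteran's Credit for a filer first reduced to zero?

The credit falls by 25% of each euro above €213,300, so it reaches zero when the excess is €4,275 / 25% = €17,100: income = €213,300 + €17,100 = €230,400.

€230,400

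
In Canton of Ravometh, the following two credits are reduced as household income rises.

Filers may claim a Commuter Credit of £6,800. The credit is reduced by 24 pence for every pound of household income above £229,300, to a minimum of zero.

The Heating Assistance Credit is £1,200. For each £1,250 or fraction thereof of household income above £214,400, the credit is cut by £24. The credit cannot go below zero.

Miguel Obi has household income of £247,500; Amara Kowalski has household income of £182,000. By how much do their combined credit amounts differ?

Miguel (£247,500): Commuter Credit: 24% of the £18,200 excess over £229,300 is £4,368; credit = £6,800 − £4,368 = £2,432. Heating Assistance Credit: income exceeds £214,400 by £33,100, which is 27 full-or-partial £1,250 increments; reduction = 27 × £24 = £648, leaving £552. total £2,432 + £552 = £2,984
Amara (£182,000): Commuter Credit: £182,000 is at or below the £229,300 threshold, so the full £6,800 applies. Heating Assistance Credit: £182,000 is at or below the £214,400 threshold, so the full £1,200 applies. total £6,800 + £1,200 = £8,000
Difference: |£2,984 − £8,000| = £5,016.

£5,016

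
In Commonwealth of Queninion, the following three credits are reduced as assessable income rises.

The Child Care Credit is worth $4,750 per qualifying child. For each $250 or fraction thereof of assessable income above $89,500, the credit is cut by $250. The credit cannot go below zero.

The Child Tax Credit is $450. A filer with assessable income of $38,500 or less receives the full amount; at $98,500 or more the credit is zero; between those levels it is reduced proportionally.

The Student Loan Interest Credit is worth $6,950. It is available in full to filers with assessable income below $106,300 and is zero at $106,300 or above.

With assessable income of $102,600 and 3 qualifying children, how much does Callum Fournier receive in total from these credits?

Child Care Credit: base = 3 × $4,750 = $14,250. income exceeds $89,500 by $13,100, which is 53 full-or-partial $250 increments; reduction = 53 × $250 = $13,250, leaving $1,000.
Child Tax Credit: $102,600 is at or above $98,500, so the credit is $0.
Student Loan Interest Credit: $102,600 is below the $106,300 cutoff, so the full $6,950 applies.
Total: $1,000 + $0 + $6,950 = $7,950.

$7,950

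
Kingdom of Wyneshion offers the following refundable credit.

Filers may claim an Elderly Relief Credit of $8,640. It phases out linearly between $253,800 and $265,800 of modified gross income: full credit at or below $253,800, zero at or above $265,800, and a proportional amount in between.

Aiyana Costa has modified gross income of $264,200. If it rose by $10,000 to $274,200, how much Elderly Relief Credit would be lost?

$1,152

At $264,200 — $264,200 is $10,400 into a $12,000 phase-out range, leaving 1,600/12,000 of the credit: $8,640 × 1,600/12,000 = $1,152.
At $274,200 — $274,200 is at or above $265,800, so the credit is $0.
Lost: $1,152 − $0 = $1,152.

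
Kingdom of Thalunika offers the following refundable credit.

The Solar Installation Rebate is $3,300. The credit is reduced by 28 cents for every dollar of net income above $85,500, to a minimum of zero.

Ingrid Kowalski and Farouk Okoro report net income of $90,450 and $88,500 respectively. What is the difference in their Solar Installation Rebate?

Ingrid ($90,450): Solar Installation Rebate: 28% of the $4,950 excess over $85,500 is $1,386; credit = $3,300 − $1,386 = $1,914.
Farouk ($88,500): Solar Installation Rebate: 28% of the $3,000 excess over $85,500 is $840; credit = $3,300 − $840 = $2,460.
Difference: |$1,914 − $2,460| = $546.

$546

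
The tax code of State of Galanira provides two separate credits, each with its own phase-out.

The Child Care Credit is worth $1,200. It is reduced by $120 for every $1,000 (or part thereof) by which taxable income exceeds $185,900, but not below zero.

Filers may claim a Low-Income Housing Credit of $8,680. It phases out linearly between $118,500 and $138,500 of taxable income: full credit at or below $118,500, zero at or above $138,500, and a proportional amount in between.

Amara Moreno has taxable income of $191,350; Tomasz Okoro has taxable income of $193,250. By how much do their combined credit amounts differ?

Amara ($191,350): Child Care Credit: income exceeds $185,900 by $5,450, which is 6 full-or-partial $1,000 increments; reduction = 6 × $120 = $720, leaving $480. Low-Income Housing Credit: $191,350 is at or above $138,500, so the credit is $0. total $480 + $0 = $480
Tomasz ($193,250): Child Care Credit: income exceeds $185,900 by $7,350, which is 8 full-or-partial $1,000 increments; reduction = 8 × $120 = $960, leaving $240. Low-Income Housing Credit: $193,250 is at or above $138,500, so the credit is $0. total $240 + $0 = $240
Difference: |$480 − $240| = $240.

$240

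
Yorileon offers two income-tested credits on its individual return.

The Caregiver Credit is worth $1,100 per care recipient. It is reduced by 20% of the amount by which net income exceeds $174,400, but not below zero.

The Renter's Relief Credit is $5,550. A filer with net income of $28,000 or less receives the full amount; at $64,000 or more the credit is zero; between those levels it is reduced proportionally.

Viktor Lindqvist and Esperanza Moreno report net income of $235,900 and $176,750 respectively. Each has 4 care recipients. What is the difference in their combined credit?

$3,930

Viktor ($235,900): Caregiver Credit: base = 4 × $1,100 = $4,400. 20% of the $61,500 excess over $174,400 is $12,300 ≥ base, so the credit is $0. Renter's Relief Credit: $235,900 is at or above $64,000, so the credit is $0. total $0 + $0 = $0
Esperanza ($176,750): Caregiver Credit: base = 4 × $1,100 = $4,400. 20% of the $2,350 excess over $174,400 is $470; credit = $4,400 − $470 = $3,930. Renter's Relief Credit: $176,750 is at or above $64,000, so the credit is $0. total $3,930 + $0 = $3,930
Difference: |$0 − $3,930| = $3,930.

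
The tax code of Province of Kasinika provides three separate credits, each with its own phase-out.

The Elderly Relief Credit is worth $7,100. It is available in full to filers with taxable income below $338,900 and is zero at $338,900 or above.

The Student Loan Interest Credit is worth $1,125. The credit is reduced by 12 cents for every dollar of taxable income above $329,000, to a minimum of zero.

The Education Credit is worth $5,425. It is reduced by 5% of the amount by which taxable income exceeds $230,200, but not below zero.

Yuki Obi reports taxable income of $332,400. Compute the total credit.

Elderly Relief Credit: $332,400 is below the $338,900 cutoff, so the full $7,100 applies.
Student Loan Interest Credit: 12% of the $3,400 excess over $329,000 is $408; credit = $1,125 − $408 = $717.
Education Credit: 5% of the $102,200 excess over $230,200 is $5,110; credit = $5,425 − $5,110 = $315.
Total: $7,100 + $717 + $315 = $8,132.

$8,132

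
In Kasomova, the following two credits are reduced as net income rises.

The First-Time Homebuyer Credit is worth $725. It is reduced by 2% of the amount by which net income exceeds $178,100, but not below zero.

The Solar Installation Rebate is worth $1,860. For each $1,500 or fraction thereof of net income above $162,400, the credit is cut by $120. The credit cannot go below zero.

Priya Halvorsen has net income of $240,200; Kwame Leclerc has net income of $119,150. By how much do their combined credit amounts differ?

$2,585

Priya ($240,200): First-Time Homebuyer Credit: 2% of the $62,100 excess over $178,100 is $1,242 ≥ base, so the credit is $0. Solar Installation Rebate: income exceeds $162,400 by $77,800 → 52 increments × $120 = $6,240 ≥ base, so the credit is $0. total $0 + $0 = $0
Kwame ($119,150): First-Time Homebuyer Credit: $119,150 is at or below the $178,100 threshold, so the full $725 applies. Solar Installation Rebate: $119,150 is at or below the $162,400 threshold, so the full $1,860 applies. total $725 + $1,860 = $2,585
Difference: |$0 − $2,585| = $2,585.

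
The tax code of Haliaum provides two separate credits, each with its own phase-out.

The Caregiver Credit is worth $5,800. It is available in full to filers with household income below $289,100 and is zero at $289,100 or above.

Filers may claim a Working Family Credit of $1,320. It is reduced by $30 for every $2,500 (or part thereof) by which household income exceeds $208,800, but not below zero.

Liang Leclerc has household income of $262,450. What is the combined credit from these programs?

$6,460

Caregiver Credit: $262,450 is below the $289,100 cutoff, so the full $5,800 applies.
Working Family Credit: income exceeds $208,800 by $53,650, which is 22 full-or-partial $2,500 increments; reduction = 22 × $30 = $660, leaving $660.
Total: $5,800 + $660 = $6,460.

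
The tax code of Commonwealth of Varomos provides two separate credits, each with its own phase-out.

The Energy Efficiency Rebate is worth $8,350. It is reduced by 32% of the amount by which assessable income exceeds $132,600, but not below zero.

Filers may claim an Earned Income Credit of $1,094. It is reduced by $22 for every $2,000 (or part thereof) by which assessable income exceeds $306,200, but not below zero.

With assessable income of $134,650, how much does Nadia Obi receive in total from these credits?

$8,788

Energy Efficiency Rebate: 32% of the $2,050 excess over $132,600 is $656; credit = $8,350 − $656 = $7,694.
Earned Income Credit: $134,650 is at or below the $306,200 threshold, so the full $1,094 applies.
Total: $7,694 + $1,094 = $8,788.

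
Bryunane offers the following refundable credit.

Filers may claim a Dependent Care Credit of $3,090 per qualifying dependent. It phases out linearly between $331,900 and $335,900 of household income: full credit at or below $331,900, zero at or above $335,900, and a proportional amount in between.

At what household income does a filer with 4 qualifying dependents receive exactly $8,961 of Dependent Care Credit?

$333,000

Full credit = 4 × $3,090 = $12,360.
$8,961 is 8,961/12,360 of the full $12,360, so 3,399/12,360 of the $4,000 range has been used: income = $331,900 + $4,000 × 3,399/12,360 = $333,000.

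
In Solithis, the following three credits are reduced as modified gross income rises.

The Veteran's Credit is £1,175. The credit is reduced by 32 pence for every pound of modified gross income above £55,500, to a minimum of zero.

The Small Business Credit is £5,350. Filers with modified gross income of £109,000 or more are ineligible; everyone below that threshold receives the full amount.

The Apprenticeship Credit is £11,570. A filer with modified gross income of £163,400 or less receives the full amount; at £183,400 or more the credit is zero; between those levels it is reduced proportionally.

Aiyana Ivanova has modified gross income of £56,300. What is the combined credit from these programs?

£17,839

Veteran's Credit: 32% of the £800 excess over £55,500 is £256; credit = £1,175 − £256 = £919.
Small Business Credit: £56,300 is below the £109,000 cutoff, so the full £5,350 applies.
Apprenticeship Credit: £56,300 is at or below the £163,400 threshold, so the full £11,570 applies.
Total: £919 + £5,350 + £11,570 = £17,839.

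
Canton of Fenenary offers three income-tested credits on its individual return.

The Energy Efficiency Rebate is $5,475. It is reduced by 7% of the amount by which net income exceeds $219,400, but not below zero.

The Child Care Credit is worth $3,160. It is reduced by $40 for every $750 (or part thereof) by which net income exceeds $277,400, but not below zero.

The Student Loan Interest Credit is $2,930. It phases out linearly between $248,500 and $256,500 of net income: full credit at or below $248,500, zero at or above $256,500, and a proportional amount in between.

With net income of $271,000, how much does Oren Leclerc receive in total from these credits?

$5,023

Energy Efficiency Rebate: 7% of the $51,600 excess over $219,400 is $3,612; credit = $5,475 − $3,612 = $1,863.
Child Care Credit: $271,000 is at or below the $277,400 threshold, so the full $3,160 applies.
Student Loan Interest Credit: $271,000 is at or above $256,500, so the credit is $0.
Total: $1,863 + $3,160 + $0 = $5,023.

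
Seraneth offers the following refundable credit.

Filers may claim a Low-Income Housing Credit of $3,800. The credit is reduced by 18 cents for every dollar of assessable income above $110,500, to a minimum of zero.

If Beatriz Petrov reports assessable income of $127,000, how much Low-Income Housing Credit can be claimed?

Low-Income Housing Credit: 18% of the $16,500 excess over $110,500 is $2,970; credit = $3,800 − $2,970 = $830.

$830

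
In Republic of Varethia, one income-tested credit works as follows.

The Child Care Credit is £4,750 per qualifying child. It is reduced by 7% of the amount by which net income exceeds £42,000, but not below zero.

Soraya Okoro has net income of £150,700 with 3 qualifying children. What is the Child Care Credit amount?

£6,641

Child Care Credit: base = 3 × £4,750 = £14,250. 7% of the £108,700 excess over £42,000 is £7,609; credit = £14,250 − £7,609 = £6,641.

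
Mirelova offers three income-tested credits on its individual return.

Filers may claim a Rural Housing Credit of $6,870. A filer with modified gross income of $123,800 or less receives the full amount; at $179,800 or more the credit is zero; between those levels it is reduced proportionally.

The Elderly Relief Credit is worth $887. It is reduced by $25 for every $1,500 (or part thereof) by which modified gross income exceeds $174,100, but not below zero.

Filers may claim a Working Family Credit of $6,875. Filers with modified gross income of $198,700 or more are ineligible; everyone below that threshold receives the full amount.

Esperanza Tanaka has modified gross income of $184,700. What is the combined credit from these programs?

Rural Housing Credit: $184,700 is at or above $179,800, so the credit is $0.
Elderly Relief Credit: income exceeds $174,100 by $10,600, which is 8 full-or-partial $1,500 increments; reduction = 8 × $25 = $200, leaving $687.
Working Family Credit: $184,700 is below the $198,700 cutoff, so the full $6,875 applies.
Total: $0 + $687 + $6,875 = $7,562.

$7,562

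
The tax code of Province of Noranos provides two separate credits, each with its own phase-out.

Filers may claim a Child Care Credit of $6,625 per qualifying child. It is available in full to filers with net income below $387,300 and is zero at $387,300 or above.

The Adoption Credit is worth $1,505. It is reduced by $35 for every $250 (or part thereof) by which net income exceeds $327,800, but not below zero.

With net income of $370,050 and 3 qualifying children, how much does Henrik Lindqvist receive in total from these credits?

$19,875

Child Care Credit: base = 3 × $6,625 = $19,875. $370,050 is below the $387,300 cutoff, so the full $19,875 applies.
Adoption Credit: income exceeds $327,800 by $42,250 → 169 increments × $35 = $5,915 ≥ base, so the credit is $0.
Total: $19,875 + $0 = $19,875.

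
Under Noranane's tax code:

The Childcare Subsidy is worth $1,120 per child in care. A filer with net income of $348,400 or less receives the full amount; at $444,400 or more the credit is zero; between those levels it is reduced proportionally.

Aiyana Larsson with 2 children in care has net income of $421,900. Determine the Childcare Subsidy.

Childcare Subsidy: base = 2 × $1,120 = $2,240. $421,900 is $73,500 into a $96,000 phase-out range, leaving 22,500/96,000 of the credit: $2,240 × 22,500/96,000 = $525.

$525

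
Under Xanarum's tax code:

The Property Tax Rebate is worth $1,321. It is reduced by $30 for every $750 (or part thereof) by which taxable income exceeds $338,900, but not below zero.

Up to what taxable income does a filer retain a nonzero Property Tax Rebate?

After 44 increments the reduction is 44 × $30 = $1,320, leaving $1; one more increment wipes it out. Increment 44 ends at excess 44 × $750 = $33,000, so the highest qualifying income is $338,900 + $33,000 = $371,900.

$371,900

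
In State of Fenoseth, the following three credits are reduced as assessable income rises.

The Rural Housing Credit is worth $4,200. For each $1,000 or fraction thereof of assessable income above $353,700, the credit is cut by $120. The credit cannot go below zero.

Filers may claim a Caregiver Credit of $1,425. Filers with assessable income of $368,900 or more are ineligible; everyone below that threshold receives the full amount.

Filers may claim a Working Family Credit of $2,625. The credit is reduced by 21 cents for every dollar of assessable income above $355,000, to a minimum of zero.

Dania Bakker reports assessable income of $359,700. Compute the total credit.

$6,543

Rural Housing Credit: income exceeds $353,700 by $6,000, which is 6 full-or-partial $1,000 increments; reduction = 6 × $120 = $720, leaving $3,480.
Caregiver Credit: $359,700 is below the $368,900 cutoff, so the full $1,425 applies.
Working Family Credit: 21% of the $4,700 excess over $355,000 is $987; credit = $2,625 − $987 = $1,638.
Total: $3,480 + $1,425 + $1,638 = $6,543.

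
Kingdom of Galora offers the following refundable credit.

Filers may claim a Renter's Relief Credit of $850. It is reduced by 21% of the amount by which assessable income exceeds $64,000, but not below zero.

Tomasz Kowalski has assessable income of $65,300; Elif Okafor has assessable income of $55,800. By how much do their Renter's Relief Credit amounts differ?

$273

Tomasz ($65,300): Renter's Relief Credit: 21% of the $1,300 excess over $64,000 is $273; credit = $850 − $273 = $577.
Elif ($55,800): Renter's Relief Credit: $55,800 is at or below the $64,000 threshold, so the full $850 applies.
Difference: |$577 − $850| = $273.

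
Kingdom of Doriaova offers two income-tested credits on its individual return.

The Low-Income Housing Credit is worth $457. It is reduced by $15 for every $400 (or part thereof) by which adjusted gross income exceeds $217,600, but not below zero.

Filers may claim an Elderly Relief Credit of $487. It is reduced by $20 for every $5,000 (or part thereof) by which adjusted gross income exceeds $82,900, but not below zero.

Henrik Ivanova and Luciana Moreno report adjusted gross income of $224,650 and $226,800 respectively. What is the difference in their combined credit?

Henrik ($224,650): Low-Income Housing Credit: income exceeds $217,600 by $7,050, which is 18 full-or-partial $400 increments; reduction = 18 × $15 = $270, leaving $187. Elderly Relief Credit: income exceeds $82,900 by $141,750 → 29 increments × $20 = $580 ≥ base, so the credit is $0. total $187 + $0 = $187
Luciana ($226,800): Low-Income Housing Credit: income exceeds $217,600 by $9,200, which is 23 full-or-partial $400 increments; reduction = 23 × $15 = $345, leaving $112. Elderly Relief Credit: income exceeds $82,900 by $143,900 → 29 increments × $20 = $580 ≥ base, so the credit is $0. total $112 + $0 = $112
Difference: |$187 − $112| = $75.

$75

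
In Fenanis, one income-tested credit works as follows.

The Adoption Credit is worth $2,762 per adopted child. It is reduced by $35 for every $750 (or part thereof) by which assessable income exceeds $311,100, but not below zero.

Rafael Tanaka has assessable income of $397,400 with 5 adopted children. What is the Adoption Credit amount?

Adoption Credit: base = 5 × $2,762 = $13,810. income exceeds $311,100 by $86,300, which is 116 full-or-partial $750 increments; reduction = 116 × $35 = $4,060, leaving $9,750.

$9,750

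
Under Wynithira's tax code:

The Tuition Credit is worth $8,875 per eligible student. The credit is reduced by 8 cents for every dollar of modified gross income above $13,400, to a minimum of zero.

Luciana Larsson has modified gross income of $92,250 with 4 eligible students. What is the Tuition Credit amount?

Tuition Credit: base = 4 × $8,875 = $35,500. 8% of the $78,850 excess over $13,400 is $6,308; credit = $35,500 − $6,308 = $29,192.

$29,192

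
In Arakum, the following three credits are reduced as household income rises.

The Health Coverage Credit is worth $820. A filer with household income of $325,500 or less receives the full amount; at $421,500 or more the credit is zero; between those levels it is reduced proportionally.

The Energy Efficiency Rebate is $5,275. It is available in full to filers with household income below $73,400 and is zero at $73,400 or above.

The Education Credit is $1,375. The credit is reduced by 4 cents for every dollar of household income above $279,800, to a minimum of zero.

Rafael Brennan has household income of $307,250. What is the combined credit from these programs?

Health Coverage Credit: $307,250 is at or below the $325,500 threshold, so the full $820 applies.
Energy Efficiency Rebate: $307,250 meets or exceeds the $73,400 cutoff, so the credit is $0.
Education Credit: 4% of the $27,450 excess over $279,800 is $1,098; credit = $1,375 − $1,098 = $277.
Total: $820 + $0 + $277 = $1,097.

$1,097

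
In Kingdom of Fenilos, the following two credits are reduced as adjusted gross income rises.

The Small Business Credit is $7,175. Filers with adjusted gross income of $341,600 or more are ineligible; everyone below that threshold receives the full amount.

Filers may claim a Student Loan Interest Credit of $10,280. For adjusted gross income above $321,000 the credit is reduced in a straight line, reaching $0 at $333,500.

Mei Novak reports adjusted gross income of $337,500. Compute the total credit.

$7,175

Small Business Credit: $337,500 is below the $341,600 cutoff, so the full $7,175 applies.
Student Loan Interest Credit: $337,500 is at or above $333,500, so the credit is $0.
Total: $7,175 + $0 = $7,175.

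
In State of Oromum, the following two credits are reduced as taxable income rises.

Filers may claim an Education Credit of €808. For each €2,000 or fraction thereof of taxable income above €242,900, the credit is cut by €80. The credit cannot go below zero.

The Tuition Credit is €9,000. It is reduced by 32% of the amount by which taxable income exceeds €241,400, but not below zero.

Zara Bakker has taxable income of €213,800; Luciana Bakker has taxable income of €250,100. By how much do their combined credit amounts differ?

€3,104

Zara (€213,800): Education Credit: €213,800 is at or below the €242,900 threshold, so the full €808 applies. Tuition Credit: €213,800 is at or below the €241,400 threshold, so the full €9,000 applies. total €808 + €9,000 = €9,808
Luciana (€250,100): Education Credit: income exceeds €242,900 by €7,200, which is 4 full-or-partial €2,000 increments; reduction = 4 × €80 = €320, leaving €488. Tuition Credit: 32% of the €8,700 excess over €241,400 is €2,784; credit = €9,000 − €2,784 = €6,216. total €488 + €6,216 = €6,704
Difference: |€9,808 − €6,704| = €3,104.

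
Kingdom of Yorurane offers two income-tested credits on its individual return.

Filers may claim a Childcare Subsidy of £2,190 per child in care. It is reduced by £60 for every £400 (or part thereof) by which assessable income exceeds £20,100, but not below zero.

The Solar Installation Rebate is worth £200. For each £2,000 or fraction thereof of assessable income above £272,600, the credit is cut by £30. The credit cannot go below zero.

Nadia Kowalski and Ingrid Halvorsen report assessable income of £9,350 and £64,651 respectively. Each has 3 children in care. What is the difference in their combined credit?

Nadia (£9,350): Childcare Subsidy: base = 3 × £2,190 = £6,570. £9,350 is at or below the £20,100 threshold, so the full £6,570 applies. Solar Installation Rebate: £9,350 is at or below the £272,600 threshold, so the full £200 applies. total £6,570 + £200 = £6,770
Ingrid (£64,651): Childcare Subsidy: base = 3 × £2,190 = £6,570. income exceeds £20,100 by £44,551 → 112 increments × £60 = £6,720 ≥ base, so the credit is £0. Solar Installation Rebate: £64,651 is at or below the £272,600 threshold, so the full £200 applies. total £0 + £200 = £200
Difference: |£6,770 − £200| = £6,570.

£6,570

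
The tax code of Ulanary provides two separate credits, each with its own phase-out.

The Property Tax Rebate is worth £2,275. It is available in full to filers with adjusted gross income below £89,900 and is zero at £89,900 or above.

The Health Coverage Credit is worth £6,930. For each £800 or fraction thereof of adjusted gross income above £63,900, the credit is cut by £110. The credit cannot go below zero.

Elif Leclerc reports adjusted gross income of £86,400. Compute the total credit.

Property Tax Rebate: £86,400 is below the £89,900 cutoff, so the full £2,275 applies.
Health Coverage Credit: income exceeds £63,900 by £22,500, which is 29 full-or-partial £800 increments; reduction = 29 × £110 = £3,190, leaving £3,740.
Total: £2,275 + £3,740 = £6,015.

£6,015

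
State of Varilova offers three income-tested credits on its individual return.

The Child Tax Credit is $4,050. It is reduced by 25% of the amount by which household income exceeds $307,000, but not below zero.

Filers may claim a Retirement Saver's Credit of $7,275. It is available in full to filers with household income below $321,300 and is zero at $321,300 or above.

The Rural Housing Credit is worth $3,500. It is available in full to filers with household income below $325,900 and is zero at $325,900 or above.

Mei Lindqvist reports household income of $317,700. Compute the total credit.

Child Tax Credit: 25% of the $10,700 excess over $307,000 is $2,675; credit = $4,050 − $2,675 = $1,375.
Retirement Saver's Credit: $317,700 is below the $321,300 cutoff, so the full $7,275 applies.
Rural Housing Credit: $317,700 is below the $325,900 cutoff, so the full $3,500 applies.
Total: $1,375 + $7,275 + $3,500 = $12,150.

$12,150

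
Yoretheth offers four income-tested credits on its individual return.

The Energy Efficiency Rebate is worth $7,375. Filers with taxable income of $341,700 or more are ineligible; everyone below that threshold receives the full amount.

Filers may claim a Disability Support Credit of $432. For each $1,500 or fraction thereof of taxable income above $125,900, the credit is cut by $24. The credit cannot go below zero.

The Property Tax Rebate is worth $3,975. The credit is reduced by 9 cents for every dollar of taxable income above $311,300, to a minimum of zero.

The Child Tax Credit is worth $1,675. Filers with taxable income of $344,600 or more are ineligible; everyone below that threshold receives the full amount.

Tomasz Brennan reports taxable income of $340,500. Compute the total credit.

$10,397

Energy Efficiency Rebate: $340,500 is below the $341,700 cutoff, so the full $7,375 applies.
Disability Support Credit: income exceeds $125,900 by $214,600 → 144 increments × $24 = $3,456 ≥ base, so the credit is $0.
Property Tax Rebate: 9% of the $29,200 excess over $311,300 is $2,628; credit = $3,975 − $2,628 = $1,347.
Child Tax Credit: $340,500 is below the $344,600 cutoff, so the full $1,675 applies.
Total: $7,375 + $0 + $1,347 + $1,675 = $10,397.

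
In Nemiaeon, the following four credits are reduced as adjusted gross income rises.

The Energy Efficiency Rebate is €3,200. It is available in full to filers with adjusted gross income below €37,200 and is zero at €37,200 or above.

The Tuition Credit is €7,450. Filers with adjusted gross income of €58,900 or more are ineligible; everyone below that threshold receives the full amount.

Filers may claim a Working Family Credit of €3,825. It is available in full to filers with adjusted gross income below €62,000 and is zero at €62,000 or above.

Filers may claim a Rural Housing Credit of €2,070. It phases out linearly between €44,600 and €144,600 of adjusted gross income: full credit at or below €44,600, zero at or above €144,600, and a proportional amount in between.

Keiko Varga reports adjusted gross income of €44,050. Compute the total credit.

€13,345

Energy Efficiency Rebate: €44,050 meets or exceeds the €37,200 cutoff, so the credit is €0.
Tuition Credit: €44,050 is below the €58,900 cutoff, so the full €7,450 applies.
Working Family Credit: €44,050 is below the €62,000 cutoff, so the full €3,825 applies.
Rural Housing Credit: €44,050 is at or below the €44,600 threshold, so the full €2,070 applies.
Total: €0 + €7,450 + €3,825 + €2,070 = €13,345.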